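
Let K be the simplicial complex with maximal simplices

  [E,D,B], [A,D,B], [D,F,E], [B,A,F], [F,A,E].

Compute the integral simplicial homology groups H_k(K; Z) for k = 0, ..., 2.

We work with the vertex ordering A < B < D < E < F. The simplices of K, each written with vertices in increasing order, are:

  0-simplices (5): A, B, D, E, F
  1-simplices (10): AB, AD, AE, AF, BD, BE, BF, DE, DF, EF
  2-simplices (5): ABD, ABF, AEF, BDE, DEF

Hence C_0 ≅ Z^5, C_1 ≅ Z^10, C_2 ≅ Z^5.

Boundary ∂_1: C_1 → C_0 is given by ∂[p,q] = [q] − [p]. For instance
  ∂BE = E − B.
The 5×10 boundary matrix has rank 4 and Smith normal form diag(1,1,1,1).

Boundary ∂_2: C_2 → C_1 sends each 2-simplex [p,q,r] to [q,r] − [p,r] + [p,q]. For instance
  ∂ABD = BD − AD + AB,
  ∂AEF = EF − AF + AE.
This gives a 10×5 integer matrix of rank 5; reducing to Smith normal form yields diagonal entries (1,1,1,1,1).

From H_k ≅ ker(∂_k) / im(∂_{k+1}) we obtain:

  H_0: rank C_0 − rank ∂_1 = 5 − 4 = 1, and the invariant factors of ∂_1 are all 1, so H_0 = Z.
  H_1: rank ker ∂_1 − rank ∂_2 = (10 − 4) − 5 = 1, and the invariant factors of ∂_2 are all 1, so H_1 = Z.
  H_2: rank ker ∂_2 − rank ∂_3 = (5 − 5) − 0 = 0, and there is no ∂_3, so H_2 = 0.

H_0 = Z,  H_1 = Z,  H_2 = 0.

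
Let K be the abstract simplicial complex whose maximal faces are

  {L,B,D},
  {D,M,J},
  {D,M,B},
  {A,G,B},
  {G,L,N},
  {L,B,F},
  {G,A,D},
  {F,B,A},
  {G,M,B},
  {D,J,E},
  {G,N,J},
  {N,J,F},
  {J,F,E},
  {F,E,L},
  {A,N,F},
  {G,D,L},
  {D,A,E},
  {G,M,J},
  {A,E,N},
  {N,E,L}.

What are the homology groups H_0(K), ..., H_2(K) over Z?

H_0 ≅ Z,  H_1 ≅ Z ⊕ Z/2,  H_2 = 0.

Take the total order A < B < D < E < F < G < J < L < M < N on the vertex set. Then K (dimension 2) consists of the simplices:

  0-simplices (10): A, B, D, E, F, G, J, L, M, N
  1-simplices (30): AB, AD, AE, AF, AG, AN, BD, BF, BG, BL, BM, DE, DG, DJ, DL, DM, EF, EJ, EL, EN, FJ, FL, FN, GJ, GL, GM, GN, JM, JN, LN
  2-simplices (20): ABF, ABG, ADE, ADG, AEN, AFN, BDL, BDM, BFL, BGM, DEJ, DGL, DJM, EFJ, EFL, ELN, FJN, GJM, GJN, GLN

so the chain groups are C_0 ≅ Z^10, C_1 ≅ Z^30, C_2 ≅ Z^20.

Boundary ∂_1: C_1 → C_0 maps an edge to its endpoints' difference, ∂[p,q] = q − p. For instance
  ∂DM = M − D.
The 10×30 boundary matrix has rank 9 and Smith normal form diag(1,1,1,1,1,1,1,1,1).

Boundary ∂_2: C_2 → C_1 acts by ∂[p,q,r] = [q,r] − [p,r] + [p,q]. For instance
  ∂ADE = DE − AE + AD,
  ∂EFJ = FJ − EJ + EF.
The resulting 30×20 matrix has rank 20, and its Smith normal form has invariant factors (1,1,1,1,1,1,1,1,1,1,1,1,1,1,1,1,1,1,1,2).

Computing H_k = (kernel of ∂_k) / (image of ∂_{k+1}):

  H_0: rank C_0 − rank ∂_1 = 10 − 9 = 1, and the invariant factors of ∂_1 are all 1, so H_0 = Z.
  H_1: rank ker ∂_1 − rank ∂_2 = (30 − 9) − 20 = 1, and ∂_2 has invariant factor 2 > 1, so H_1 = Z ⊕ Z/2.
  H_2: rank ker ∂_2 − rank ∂_3 = (20 − 20) − 0 = 0, and there is no ∂_3, so H_2 = 0.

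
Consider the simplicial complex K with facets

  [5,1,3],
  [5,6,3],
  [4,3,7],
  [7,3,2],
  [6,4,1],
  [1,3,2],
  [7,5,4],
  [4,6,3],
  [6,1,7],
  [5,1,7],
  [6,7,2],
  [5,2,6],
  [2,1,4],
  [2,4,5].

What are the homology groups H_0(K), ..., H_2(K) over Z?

H_0 = Z,  H_1 = Z^2,  H_2 = Z.

We work with the vertex ordering 1 < 2 < 3 < 4 < 5 < 6 < 7. The simplices of K, each written with vertices in increasing order, are:

  0-simplices (7): [1], [2], [3], [4], [5], [6], [7]
  1-simplices (21): [1,2], [1,3], [1,4], [1,5], [1,6], [1,7], [2,3], [2,4], [2,5], [2,6], [2,7], [3,4], [3,5], [3,6], [3,7], [4,5], [4,6], [4,7], [5,6], [5,7], [6,7]
  2-simplices (14): [1,2,3], [1,2,4], [1,3,5], [1,4,6], [1,5,7], [1,6,7], [2,3,7], [2,4,5], [2,5,6], [2,6,7], [3,4,6], [3,4,7], [3,5,6], [4,5,7]

Hence C_0 ≅ Z^7, C_1 ≅ Z^21, C_2 ≅ Z^14.

The boundary map ∂_1: C_1 → C_0 maps an edge to its endpoints' difference, ∂[p,q] = q − p. For instance
  ∂[2,3] = [3] − [2].
The 7×21 boundary matrix has rank 6 and Smith normal form diag(1,1,1,1,1,1).

∂_2: C_2 → C_1 maps a triangle to the signed sum of its edges. For instance
  ∂[2,3,7] = [3,7] − [2,7] + [2,3],
  ∂[1,6,7] = [6,7] − [1,7] + [1,6].
The resulting 21×14 matrix has rank 13, and its Smith normal form has invariant factors (1,1,1,1,1,1,1,1,1,1,1,1,1).

Reading off H_k = ker ∂_k / im ∂_{k+1}:

  H_0: rank C_0 − rank ∂_1 = 7 − 6 = 1, and the invariant factors of ∂_1 are all 1, so H_0 = Z.
  H_1: rank ker ∂_1 − rank ∂_2 = (21 − 6) − 13 = 2, and the invariant factors of ∂_2 are all 1, so H_1 = Z^2.
  H_2: rank ker ∂_2 − rank ∂_3 = (14 − 13) − 0 = 1, and there is no ∂_3, so H_2 = Z.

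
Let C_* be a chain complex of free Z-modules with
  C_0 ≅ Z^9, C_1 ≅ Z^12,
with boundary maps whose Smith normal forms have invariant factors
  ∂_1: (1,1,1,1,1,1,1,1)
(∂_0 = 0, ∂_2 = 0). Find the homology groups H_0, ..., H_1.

H_0: b_0 = 9 − 0 − 8 = 1; torsion from ∂_1 factors > 1: none. So H_0 ≅ Z.
H_1: b_1 = 12 − 8 − 0 = 4; torsion from ∂_2 factors > 1: none. So H_1 ≅ Z^4.

H_0 ≅ Z,  H_1 ≅ Z^4.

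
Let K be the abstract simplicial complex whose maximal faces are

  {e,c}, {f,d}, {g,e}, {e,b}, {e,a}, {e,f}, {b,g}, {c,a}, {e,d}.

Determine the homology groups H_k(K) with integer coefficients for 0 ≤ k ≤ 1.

Order the vertices as a < b < c < d < e < f < g. Listing each simplex with vertices in this order, K has dimension 1 with simplices:

  0-simplices (7): a, b, c, d, e, f, g
  1-simplices (9): ac, ae, be, bg, ce, de, df, ef, eg

giving chain groups C_0 ≅ Z^7, C_1 ≅ Z^9.

∂_1: C_1 → C_0 is given by ∂[p,q] = [q] − [p]. For instance
  ∂bg = g − b.
As a 7×9 matrix over Z this has rank 6, with invariant factors (1,1,1,1,1,1).

Computing H_k = (kernel of ∂_k) / (image of ∂_{k+1}):

  H_0: rank C_0 − rank ∂_1 = 7 − 6 = 1, and the invariant factors of ∂_1 are all 1, so H_0 = Z.
  H_1: rank ker ∂_1 − rank ∂_2 = (9 − 6) − 0 = 3, and there is no ∂_2, so H_1 = Z^3.

As a check, the Euler characteristic is 7 − 9 = -2, which agrees with 1 − 3 = -2.

H_0 ≅ Z,  H_1 ≅ Z^3.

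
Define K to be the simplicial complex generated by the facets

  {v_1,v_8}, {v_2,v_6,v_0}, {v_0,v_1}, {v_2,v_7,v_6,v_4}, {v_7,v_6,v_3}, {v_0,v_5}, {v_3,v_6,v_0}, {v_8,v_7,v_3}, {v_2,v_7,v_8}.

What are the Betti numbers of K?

b_0 = 1, b_1 = 1, b_2 = 0, b_3 = 0.

K has 9 vertices, 17 edges, 9 triangles, 1 3-simplex.
rank ∂_0 = 0, rank ∂_1 = 8 ⇒ b_0 = 9 − 0 − 8 = 1; all invariant factors of ∂_1 are 1 so no torsion. So H_0 = Z.
rank ∂_1 = 8, rank ∂_2 = 8 ⇒ b_1 = 17 − 8 − 8 = 1; all invariant factors of ∂_2 are 1 so no torsion. So H_1 = Z.
rank ∂_2 = 8, rank ∂_3 = 1 ⇒ b_2 = 9 − 8 − 1 = 0; all invariant factors of ∂_3 are 1 so no torsion. So H_2 = 0.
rank ∂_3 = 1, rank ∂_4 = 0 ⇒ b_3 = 1 − 1 − 0 = 0. So H_3 = 0.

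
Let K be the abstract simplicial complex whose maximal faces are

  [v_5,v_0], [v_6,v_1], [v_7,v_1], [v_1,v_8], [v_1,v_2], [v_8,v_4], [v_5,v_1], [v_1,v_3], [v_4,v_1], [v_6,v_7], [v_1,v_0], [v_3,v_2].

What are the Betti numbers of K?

Take the total order v_0 < v_1 < v_2 < v_3 < v_4 < v_5 < v_6 < v_7 < v_8 on the vertex set. Then K (dimension 1) consists of the simplices:

  0-simplices (9): [v_0], [v_1], [v_2], [v_3], [v_4], [v_5], [v_6], [v_7], [v_8]
  1-simplices (12): [v_0,v_1], [v_0,v_5], [v_1,v_2], [v_1,v_3], [v_1,v_4], [v_1,v_5], [v_1,v_6], [v_1,v_7], [v_1,v_8], [v_2,v_3], [v_4,v_8], [v_6,v_7]

giving chain groups C_0 ≅ Z^9, C_1 ≅ Z^12.

Boundary ∂_1: C_1 → C_0 is given by ∂[p,q] = [q] − [p].
The resulting 9×12 matrix has rank 8, and its Smith normal form has invariant factors (1,1,1,1,1,1,1,1).

Reading off H_k = ker ∂_k / im ∂_{k+1}:

  H_0: rank C_0 − rank ∂_1 = 9 − 8 = 1, and the invariant factors of ∂_1 are all 1, so H_0 = Z.
  H_1: rank ker ∂_1 − rank ∂_2 = (12 − 8) − 0 = 4, and there is no ∂_2, so H_1 = Z^4.

As a check, the Euler characteristic is 9 − 12 = -3, which agrees with 1 − 4 = -3.

Hence the Betti numbers are b_0 = 1, b_1 = 4.

b_0 = 1, b_1 = 4.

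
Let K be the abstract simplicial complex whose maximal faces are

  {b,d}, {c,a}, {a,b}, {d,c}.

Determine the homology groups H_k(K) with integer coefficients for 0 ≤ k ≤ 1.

Fix the vertex order a < b < c < d and write every simplex with vertices in increasing order. Then dim K = 1 and the simplices of K are:

  0-simplices (4): a, b, c, d
  1-simplices (4): ab, ac, bd, cd

so the chain groups are C_0 ≅ Z^4, C_1 ≅ Z^4.

Boundary ∂_1: C_1 → C_0 maps an edge to its endpoints' difference, ∂[p,q] = q − p. For instance
  ∂cd = d − c.
The 4×4 boundary matrix has rank 3 and Smith normal form diag(1,1,1).

From H_k ≅ ker(∂_k) / im(∂_{k+1}) we obtain:

  H_0: rank C_0 − rank ∂_1 = 4 − 3 = 1, and the invariant factors of ∂_1 are all 1, so H_0 ≅ Z.
  H_1: rank ker ∂_1 − rank ∂_2 = (4 − 3) − 0 = 1, and there is no ∂_2, so H_1 ≅ Z.

H_0 = Z,  H_1 = Z.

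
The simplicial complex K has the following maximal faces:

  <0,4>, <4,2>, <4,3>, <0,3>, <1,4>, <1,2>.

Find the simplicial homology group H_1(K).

H_1 = Z^2.

Take the total order 0 < 1 < 2 < 3 < 4 on the vertex set. Then K (dimension 1) consists of the simplices:

  0-simplices (5): [0], [1], [2], [3], [4]
  1-simplices (6): [0,3], [0,4], [1,2], [1,4], [2,4], [3,4]

Hence C_0 ≅ Z^5, C_1 ≅ Z^6.

Boundary ∂_1: C_1 → C_0 is given by ∂[p,q] = [q] − [p].
As a 5×6 matrix over Z this has rank 4, with invariant factors (1,1,1,1).

From H_k ≅ ker(∂_k) / im(∂_{k+1}) we obtain:

  H_1: rank ker ∂_1 − rank ∂_2 = (6 − 4) − 0 = 2, and there is no ∂_2, so H_1 = Z^2.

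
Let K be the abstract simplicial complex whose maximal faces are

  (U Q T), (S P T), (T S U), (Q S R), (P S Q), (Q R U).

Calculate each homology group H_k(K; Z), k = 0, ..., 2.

H_0 ≅ Z,  H_1 ≅ Z,  H_2 = 0.

Take the total order P < Q < R < S < T < U on the vertex set. Then K (dimension 2) consists of the simplices:

  0-simplices (6): P, Q, R, S, T, U
  1-simplices (12): PQ, PS, PT, QR, QS, QT, QU, RS, RU, ST, SU, TU
  2-simplices (6): PQS, PST, QRS, QRU, QTU, STU

so the chain groups are C_0 ≅ Z^6, C_1 ≅ Z^12, C_2 ≅ Z^6.

The boundary map ∂_1: C_1 → C_0 sends each edge [p,q] (with p < q) to q − p. For instance
  ∂PS = S − P.
As a 6×12 matrix over Z this has rank 5, with invariant factors (1,1,1,1,1).

The boundary map ∂_2: C_2 → C_1 maps a triangle to the signed sum of its edges. For instance
  ∂QRS = RS − QS + QR,
  ∂QTU = TU − QU + QT.
As a 12×6 matrix over Z this has rank 6, with invariant factors (1,1,1,1,1,1).

Reading off H_k = ker ∂_k / im ∂_{k+1}:

  H_0: rank C_0 − rank ∂_1 = 6 − 5 = 1, and the invariant factors of ∂_1 are all 1, so H_0 ≅ Z.
  H_1: rank ker ∂_1 − rank ∂_2 = (12 − 5) − 6 = 1, and the invariant factors of ∂_2 are all 1, so H_1 ≅ Z.
  H_2: rank ker ∂_2 − rank ∂_3 = (6 − 6) − 0 = 0, and there is no ∂_3, so H_2 ≅ 0.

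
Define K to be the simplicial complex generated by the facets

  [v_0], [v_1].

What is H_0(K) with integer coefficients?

K has 2 vertices.
rank ∂_0 = 0, rank ∂_1 = 0 ⇒ b_0 = 2 − 0 − 0 = 2. So H_0 ≅ Z^2.

H_0 ≅ Z^2.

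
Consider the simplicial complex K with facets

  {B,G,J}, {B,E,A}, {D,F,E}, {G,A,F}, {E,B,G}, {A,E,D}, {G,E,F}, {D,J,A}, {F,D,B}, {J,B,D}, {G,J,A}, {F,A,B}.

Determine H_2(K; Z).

Take the total order A < B < D < E < F < G < J on the vertex set. Then K (dimension 2) consists of the simplices:

  0-simplices (7): A, B, D, E, F, G, J
  1-simplices (18): AB, AD, AE, AF, AG, AJ, BD, BE, BF, BG, BJ, DE, DF, DJ, EF, EG, FG, GJ
  2-simplices (12): ABE, ABF, ADE, ADJ, AFG, AGJ, BDF, BDJ, BEG, BGJ, DEF, EFG

giving chain groups C_0 ≅ Z^7, C_1 ≅ Z^18, C_2 ≅ Z^12.

∂_1: C_1 → C_0 sends each edge [p,q] (with p < q) to q − p. For instance
  ∂AD = D − A.
The resulting 7×18 matrix has rank 6, and its Smith normal form has invariant factors (1,1,1,1,1,1).

The boundary map ∂_2: C_2 → C_1 maps a triangle to the signed sum of its edges. For instance
  ∂AGJ = GJ − AJ + AG,
  ∂BGJ = GJ − BJ + BG.
This gives a 18×12 integer matrix of rank 12; reducing to Smith normal form yields diagonal entries (1,1,1,1,1,1,1,1,1,1,1,2).

From H_k ≅ ker(∂_k) / im(∂_{k+1}) we obtain:

  H_2: rank ker ∂_2 − rank ∂_3 = (12 − 12) − 0 = 0, and there is no ∂_3, so H_2 ≅ 0.

(K is a triangulation of the real projective plane RP^2.)

H_2 ≅ 0.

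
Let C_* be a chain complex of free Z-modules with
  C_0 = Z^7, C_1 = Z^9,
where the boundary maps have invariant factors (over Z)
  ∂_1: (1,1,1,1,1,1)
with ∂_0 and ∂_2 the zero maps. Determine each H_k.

H_0 = Z,  H_1 = Z^3.

H_0: b_0 = 7 − 0 − 6 = 1; torsion from ∂_1 factors > 1: none. So H_0 = Z.
H_1: b_1 = 9 − 6 − 0 = 3; torsion from ∂_2 factors > 1: none. So H_1 = Z^3.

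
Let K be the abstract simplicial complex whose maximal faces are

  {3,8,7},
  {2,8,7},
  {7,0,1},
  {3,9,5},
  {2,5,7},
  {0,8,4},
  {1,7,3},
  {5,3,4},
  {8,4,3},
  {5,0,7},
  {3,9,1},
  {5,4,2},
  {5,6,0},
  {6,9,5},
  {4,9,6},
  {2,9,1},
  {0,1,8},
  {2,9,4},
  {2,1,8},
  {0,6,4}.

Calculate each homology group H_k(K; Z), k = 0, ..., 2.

H_0 = Z,  H_1 = Z ⊕ Z/2,  H_2 = 0.

Fix the vertex order 0 < 1 < 2 < 3 < 4 < 5 < 6 < 7 < 8 < 9 and write every simplex with vertices in increasing order. Then dim K = 2 and the simplices of K are:

  0-simplices (10): [0], [1], [2], [3], [4], [5], [6], [7], [8], [9]
  1-simplices (30): (30 of them)
  2-simplices (20): (20 of them)

so the chain groups are C_0 ≅ Z^10, C_1 ≅ Z^30, C_2 ≅ Z^20.

The boundary map ∂_1: C_1 → C_0 is given by ∂[p,q] = [q] − [p].
The 10×30 boundary matrix has rank 9 and Smith normal form diag(1,1,1,1,1,1,1,1,1).

∂_2: C_2 → C_1 sends each 2-simplex [p,q,r] to [q,r] − [p,r] + [p,q]. For instance
  ∂[1,2,9] = [2,9] − [1,9] + [1,2],
  ∂[0,4,6] = [4,6] − [0,6] + [0,4].
This gives a 30×20 integer matrix of rank 20; reducing to Smith normal form yields diagonal entries (1,1,1,1,1,1,1,1,1,1,1,1,1,1,1,1,1,1,1,2).

Reading off H_k = ker ∂_k / im ∂_{k+1}:

  H_0: rank C_0 − rank ∂_1 = 10 − 9 = 1, and the invariant factors of ∂_1 are all 1, so H_0 = Z.
  H_1: rank ker ∂_1 − rank ∂_2 = (30 − 9) − 20 = 1, and ∂_2 has invariant factor 2 > 1, so H_1 = Z ⊕ Z/2.
  H_2: rank ker ∂_2 − rank ∂_3 = (20 − 20) − 0 = 0, and there is no ∂_3, so H_2 = 0.

As a check, the Euler characteristic is 10 − 30 + 20 = 0, which agrees with 1 − 1 + 0 = 0.
(K is a triangulation of the Klein bottle.)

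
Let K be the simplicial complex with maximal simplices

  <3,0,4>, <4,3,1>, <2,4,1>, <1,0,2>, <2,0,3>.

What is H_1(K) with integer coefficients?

H_1 ≅ Z.

Fix the vertex order 0 < 1 < 2 < 3 < 4 and write every simplex with vertices in increasing order. Then dim K = 2 and the simplices of K are:

  0-simplices (5): [0], [1], [2], [3], [4]
  1-simplices (10): [0,1], [0,2], [0,3], [0,4], [1,2], [1,3], [1,4], [2,3], [2,4], [3,4]
  2-simplices (5): [0,1,2], [0,2,3], [0,3,4], [1,2,4], [1,3,4]

so the chain groups are C_0 ≅ Z^5, C_1 ≅ Z^10, C_2 ≅ Z^5.

Boundary ∂_1: C_1 → C_0 sends each edge [p,q] (with p < q) to q − p. For instance
  ∂[2,4] = [4] − [2].
The 5×10 boundary matrix has rank 4 and Smith normal form diag(1,1,1,1).

∂_2: C_2 → C_1 maps a triangle to the signed sum of its edges. For instance
  ∂[0,1,2] = [1,2] − [0,2] + [0,1],
  ∂[1,2,4] = [2,4] − [1,4] + [1,2].
As a 10×5 matrix over Z this has rank 5, with invariant factors (1,1,1,1,1).

Computing H_k = (kernel of ∂_k) / (image of ∂_{k+1}):

  H_1: rank ker ∂_1 − rank ∂_2 = (10 − 4) − 5 = 1, and the invariant factors of ∂_2 are all 1, so H_1 ≅ Z.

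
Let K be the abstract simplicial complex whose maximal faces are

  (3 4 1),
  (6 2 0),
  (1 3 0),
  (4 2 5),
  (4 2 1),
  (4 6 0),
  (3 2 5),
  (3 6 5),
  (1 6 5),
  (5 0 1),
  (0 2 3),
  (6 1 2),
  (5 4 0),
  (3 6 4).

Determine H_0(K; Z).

H_0 ≅ Z.

Fix the vertex order 0 < 1 < 2 < 3 < 4 < 5 < 6 and write every simplex with vertices in increasing order. Then dim K = 2 and the simplices of K are:

  0-simplices (7): [0], [1], [2], [3], [4], [5], [6]
  1-simplices (21): [0,1], [0,2], [0,3], [0,4], [0,5], [0,6], [1,2], [1,3], [1,4], [1,5], [1,6], [2,3], [2,4], [2,5], [2,6], [3,4], [3,5], [3,6], [4,5], [4,6], [5,6]
  2-simplices (14): [0,1,3], [0,1,5], [0,2,3], [0,2,6], [0,4,5], [0,4,6], [1,2,4], [1,2,6], [1,3,4], [1,5,6], [2,3,5], [2,4,5], [3,4,6], [3,5,6]

so the chain groups are C_0 ≅ Z^7, C_1 ≅ Z^21, C_2 ≅ Z^14.

∂_1: C_1 → C_0 sends each edge [p,q] (with p < q) to q − p. For instance
  ∂[4,5] = [5] − [4].
The resulting 7×21 matrix has rank 6, and its Smith normal form has invariant factors (1,1,1,1,1,1).

∂_2: C_2 → C_1 sends each 2-simplex [p,q,r] to [q,r] − [p,r] + [p,q]. For instance
  ∂[0,4,6] = [4,6] − [0,6] + [0,4],
  ∂[1,2,4] = [2,4] − [1,4] + [1,2].
As a 21×14 matrix over Z this has rank 13, with invariant factors (1,1,1,1,1,1,1,1,1,1,1,1,1).

Now H_k = ker ∂_k / im ∂_{k+1}, so:

  H_0: rank C_0 − rank ∂_1 = 7 − 6 = 1, and the invariant factors of ∂_1 are all 1, so H_0 = Z.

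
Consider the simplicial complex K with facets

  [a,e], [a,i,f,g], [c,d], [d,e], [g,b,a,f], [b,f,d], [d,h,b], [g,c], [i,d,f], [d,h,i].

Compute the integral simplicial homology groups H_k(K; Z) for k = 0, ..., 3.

K has 9 vertices, 19 edges, 11 triangles, 2 3-simplices.
rank ∂_0 = 0, rank ∂_1 = 8 ⇒ b_0 = 9 − 0 − 8 = 1; all invariant factors of ∂_1 are 1 so no torsion. So H_0 = Z.
rank ∂_1 = 8, rank ∂_2 = 9 ⇒ b_1 = 19 − 8 − 9 = 2; all invariant factors of ∂_2 are 1 so no torsion. So H_1 = Z^2.
rank ∂_2 = 9, rank ∂_3 = 2 ⇒ b_2 = 11 − 9 − 2 = 0; all invariant factors of ∂_3 are 1 so no torsion. So H_2 = 0.
rank ∂_3 = 2, rank ∂_4 = 0 ⇒ b_3 = 2 − 2 − 0 = 0. So H_3 = 0.

H_0 ≅ Z,  H_1 ≅ Z^2,  H_2 = 0,  H_3 = 0.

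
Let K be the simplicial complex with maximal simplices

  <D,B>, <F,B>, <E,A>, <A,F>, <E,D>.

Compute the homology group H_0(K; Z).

H_0 = Z.

Take the total order A < B < D < E < F on the vertex set. Then K (dimension 1) consists of the simplices:

  0-simplices (5): A, B, D, E, F
  1-simplices (5): AE, AF, BD, BF, DE

so the chain groups are C_0 ≅ Z^5, C_1 ≅ Z^5.

Boundary ∂_1: C_1 → C_0 is given by ∂[p,q] = [q] − [p]. For instance
  ∂BD = D − B.
This gives a 5×5 integer matrix of rank 4; reducing to Smith normal form yields diagonal entries (1,1,1,1).

Reading off H_k = ker ∂_k / im ∂_{k+1}:

  H_0: rank C_0 − rank ∂_1 = 5 − 4 = 1, and the invariant factors of ∂_1 are all 1, so H_0 = Z.

(K is a triangulation of the circle S^1.)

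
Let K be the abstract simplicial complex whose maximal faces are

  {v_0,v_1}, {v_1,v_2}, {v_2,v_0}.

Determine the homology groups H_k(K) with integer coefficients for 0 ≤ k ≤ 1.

H_0 ≅ Z,  H_1 ≅ Z.

Fix the vertex order v_0 < v_1 < v_2 and write every simplex with vertices in increasing order. Then dim K = 1 and the simplices of K are:

  0-simplices (3): [v_0], [v_1], [v_2]
  1-simplices (3): [v_0,v_1], [v_0,v_2], [v_1,v_2]

so the chain groups are C_0 ≅ Z^3, C_1 ≅ Z^3.

The boundary map ∂_1: C_1 → C_0 is given by ∂[p,q] = [q] − [p]. For instance
  ∂[v_1,v_2] = [v_2] − [v_1].
As a 3×3 matrix over Z this has rank 2, with invariant factors (1,1).

Reading off H_k = ker ∂_k / im ∂_{k+1}:

  H_0: rank C_0 − rank ∂_1 = 3 − 2 = 1, and the invariant factors of ∂_1 are all 1, so H_0 ≅ Z.
  H_1: rank ker ∂_1 − rank ∂_2 = (3 − 2) − 0 = 1, and there is no ∂_2, so H_1 ≅ Z.

As a check, the Euler characteristic is 3 − 3 = 0, which agrees with 1 − 1 = 0.
(K is a triangulation of the circle S^1.)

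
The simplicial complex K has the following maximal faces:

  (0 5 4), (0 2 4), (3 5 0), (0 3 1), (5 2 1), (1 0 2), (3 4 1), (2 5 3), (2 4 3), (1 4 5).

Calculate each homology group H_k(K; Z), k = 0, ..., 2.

H_0 = Z,  H_1 = Z/2,  H_2 = 0.

Order the vertices as 0 < 1 < 2 < 3 < 4 < 5. Listing each simplex with vertices in this order, K has dimension 2 with simplices:

  0-simplices (6): [0], [1], [2], [3], [4], [5]
  1-simplices (15): [0,1], [0,2], [0,3], [0,4], [0,5], [1,2], [1,3], [1,4], [1,5], [2,3], [2,4], [2,5], [3,4], [3,5], [4,5]
  2-simplices (10): [0,1,2], [0,1,3], [0,2,4], [0,3,5], [0,4,5], [1,2,5], [1,3,4], [1,4,5], [2,3,4], [2,3,5]

Hence C_0 ≅ Z^6, C_1 ≅ Z^15, C_2 ≅ Z^10.

∂_1: C_1 → C_0 sends each edge [p,q] (with p < q) to q − p. For instance
  ∂[0,1] = [1] − [0].
This gives a 6×15 integer matrix of rank 5; reducing to Smith normal form yields diagonal entries (1,1,1,1,1).

Boundary ∂_2: C_2 → C_1 maps a triangle to the signed sum of its edges. For instance
  ∂[1,4,5] = [4,5] − [1,5] + [1,4],
  ∂[1,2,5] = [2,5] − [1,5] + [1,2].
This gives a 15×10 integer matrix of rank 10; reducing to Smith normal form yields diagonal entries (1,1,1,1,1,1,1,1,1,2).

Computing H_k = (kernel of ∂_k) / (image of ∂_{k+1}):

  H_0: rank C_0 − rank ∂_1 = 6 − 5 = 1, and the invariant factors of ∂_1 are all 1, so H_0 ≅ Z.
  H_1: rank ker ∂_1 − rank ∂_2 = (15 − 5) − 10 = 0, and ∂_2 has invariant factor 2 > 1, so H_1 ≅ Z/2.
  H_2: rank ker ∂_2 − rank ∂_3 = (10 − 10) − 0 = 0, and there is no ∂_3, so H_2 ≅ 0.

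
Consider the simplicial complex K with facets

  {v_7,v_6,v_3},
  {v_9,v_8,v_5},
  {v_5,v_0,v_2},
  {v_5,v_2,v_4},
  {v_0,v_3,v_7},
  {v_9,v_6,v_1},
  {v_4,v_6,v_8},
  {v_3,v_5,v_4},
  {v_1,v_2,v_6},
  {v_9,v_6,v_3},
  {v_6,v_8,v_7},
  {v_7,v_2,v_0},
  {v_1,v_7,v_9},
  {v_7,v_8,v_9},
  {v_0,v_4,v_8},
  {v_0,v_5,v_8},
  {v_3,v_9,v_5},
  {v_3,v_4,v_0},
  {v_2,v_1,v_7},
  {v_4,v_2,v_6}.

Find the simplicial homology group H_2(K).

Take the total order v_0 < v_1 < v_2 < v_3 < v_4 < v_5 < v_6 < v_7 < v_8 < v_9 on the vertex set. Then K (dimension 2) consists of the simplices:

  0-simplices (10): [v_0], [v_1], [v_2], [v_3], [v_4], [v_5], [v_6], [v_7], [v_8], [v_9]
  1-simplices (30): (30 of them)
  2-simplices (20): (20 of them)

giving chain groups C_0 ≅ Z^10, C_1 ≅ Z^30, C_2 ≅ Z^20.

The boundary map ∂_1: C_1 → C_0 maps an edge to its endpoints' difference, ∂[p,q] = q − p. For instance
  ∂[v_1,v_9] = [v_9] − [v_1].
This gives a 10×30 integer matrix of rank 9; reducing to Smith normal form yields diagonal entries (1,1,1,1,1,1,1,1,1).

∂_2: C_2 → C_1 sends each 2-simplex [p,q,r] to [q,r] − [p,r] + [p,q]. For instance
  ∂[v_3,v_6,v_7] = [v_6,v_7] − [v_3,v_7] + [v_3,v_6],
  ∂[v_2,v_4,v_6] = [v_4,v_6] − [v_2,v_6] + [v_2,v_4].
The resulting 30×20 matrix has rank 20, and its Smith normal form has invariant factors (1,1,1,1,1,1,1,1,1,1,1,1,1,1,1,1,1,1,1,2).

From H_k ≅ ker(∂_k) / im(∂_{k+1}) we obtain:

  H_2: rank ker ∂_2 − rank ∂_3 = (20 − 20) − 0 = 0, and there is no ∂_3, so H_2 ≅ 0.

(K is a triangulation of the Klein bottle.)

H_2 ≅ 0.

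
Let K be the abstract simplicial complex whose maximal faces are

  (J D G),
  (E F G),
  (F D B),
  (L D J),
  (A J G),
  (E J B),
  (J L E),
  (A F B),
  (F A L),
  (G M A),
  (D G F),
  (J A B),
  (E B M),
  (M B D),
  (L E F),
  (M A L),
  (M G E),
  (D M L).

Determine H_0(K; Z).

Order the vertices as A < B < D < E < F < G < J < L < M. Listing each simplex with vertices in this order, K has dimension 2 with simplices:

  0-simplices (9): A, B, D, E, F, G, J, L, M
  1-simplices (27): AB, AF, AG, AJ, AL, AM, BD, BE, BF, BJ, BM, DF, DG, DJ, DL, DM, EF, EG, EJ, EL, EM, FG, FL, GJ, GM, JL, LM
  2-simplices (18): ABF, ABJ, AFL, AGJ, AGM, ALM, BDF, BDM, BEJ, BEM, DFG, DGJ, DJL, DLM, EFG, EFL, EGM, EJL

giving chain groups C_0 ≅ Z^9, C_1 ≅ Z^27, C_2 ≅ Z^18.

The boundary map ∂_1: C_1 → C_0 maps an edge to its endpoints' difference, ∂[p,q] = q − p.
As a 9×27 matrix over Z this has rank 8, with invariant factors (1,1,1,1,1,1,1,1).

The boundary map ∂_2: C_2 → C_1 acts by ∂[p,q,r] = [q,r] − [p,r] + [p,q]. For instance
  ∂AGJ = GJ − AJ + AG,
  ∂EGM = GM − EM + EG.
The 27×18 boundary matrix has rank 17 and Smith normal form diag(1,1,1,1,1,1,1,1,1,1,1,1,1,1,1,1,1).

Reading off H_k = ker ∂_k / im ∂_{k+1}:

  H_0: rank C_0 − rank ∂_1 = 9 − 8 = 1, and the invariant factors of ∂_1 are all 1, so H_0 ≅ Z.

H_0 ≅ Z.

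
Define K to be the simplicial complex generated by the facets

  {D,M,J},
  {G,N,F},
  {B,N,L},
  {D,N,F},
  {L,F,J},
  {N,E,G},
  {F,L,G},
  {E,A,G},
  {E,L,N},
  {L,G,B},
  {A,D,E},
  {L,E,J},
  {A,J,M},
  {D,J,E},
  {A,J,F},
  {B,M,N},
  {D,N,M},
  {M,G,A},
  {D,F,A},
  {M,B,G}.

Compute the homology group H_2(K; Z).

H_2 ≅ 0.

We work with the vertex ordering A < B < D < E < F < G < J < L < M < N. The simplices of K, each written with vertices in increasing order, are:

  0-simplices (10): A, B, D, E, F, G, J, L, M, N
  1-simplices (30): AD, AE, AF, AG, AJ, AM, BG, BL, BM, BN, DE, DF, DJ, DM, DN, EG, EJ, EL, EN, FG, FJ, FL, FN, GL, GM, GN, JL, JM, LN, MN
  2-simplices (20): ADE, ADF, AEG, AFJ, AGM, AJM, BGL, BGM, BLN, BMN, DEJ, DFN, DJM, DMN, EGN, EJL, ELN, FGL, FGN, FJL

so the chain groups are C_0 ≅ Z^10, C_1 ≅ Z^30, C_2 ≅ Z^20.

Boundary ∂_1: C_1 → C_0 maps an edge to its endpoints' difference, ∂[p,q] = q − p.
As a 10×30 matrix over Z this has rank 9, with invariant factors (1,1,1,1,1,1,1,1,1).

∂_2: C_2 → C_1 maps a triangle to the signed sum of its edges. For instance
  ∂FGN = GN − FN + FG,
  ∂EJL = JL − EL + EJ.
This gives a 30×20 integer matrix of rank 20; reducing to Smith normal form yields diagonal entries (1,1,1,1,1,1,1,1,1,1,1,1,1,1,1,1,1,1,1,2).

Computing H_k = (kernel of ∂_k) / (image of ∂_{k+1}):

  H_2: rank ker ∂_2 − rank ∂_3 = (20 − 20) − 0 = 0, and there is no ∂_3, so H_2 ≅ 0.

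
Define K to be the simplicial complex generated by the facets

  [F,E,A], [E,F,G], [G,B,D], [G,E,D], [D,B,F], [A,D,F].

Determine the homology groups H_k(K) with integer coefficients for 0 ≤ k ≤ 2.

H_0 = Z,  H_1 = Z,  H_2 = 0.

K has 6 vertices, 12 edges, 6 triangles.
rank ∂_0 = 0, rank ∂_1 = 5 ⇒ b_0 = 6 − 0 − 5 = 1; all invariant factors of ∂_1 are 1 so no torsion. So H_0 = Z.
rank ∂_1 = 5, rank ∂_2 = 6 ⇒ b_1 = 12 − 5 − 6 = 1; all invariant factors of ∂_2 are 1 so no torsion. So H_1 = Z.
rank ∂_2 = 6, rank ∂_3 = 0 ⇒ b_2 = 6 − 6 − 0 = 0. So H_2 = 0.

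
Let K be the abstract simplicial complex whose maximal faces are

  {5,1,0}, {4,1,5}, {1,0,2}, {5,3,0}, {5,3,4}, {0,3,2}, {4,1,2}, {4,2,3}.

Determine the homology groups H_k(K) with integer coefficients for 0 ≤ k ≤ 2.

H_0 = Z,  H_1 = 0,  H_2 = Z.

Take the total order 0 < 1 < 2 < 3 < 4 < 5 on the vertex set. Then K (dimension 2) consists of the simplices:

  0-simplices (6): [0], [1], [2], [3], [4], [5]
  1-simplices (12): [0,1], [0,2], [0,3], [0,5], [1,2], [1,4], [1,5], [2,3], [2,4], [3,4], [3,5], [4,5]
  2-simplices (8): [0,1,2], [0,1,5], [0,2,3], [0,3,5], [1,2,4], [1,4,5], [2,3,4], [3,4,5]

so the chain groups are C_0 ≅ Z^6, C_1 ≅ Z^12, C_2 ≅ Z^8.

Boundary ∂_1: C_1 → C_0 is given by ∂[p,q] = [q] − [p]. For instance
  ∂[1,2] = [2] − [1].
As a 6×12 matrix over Z this has rank 5, with invariant factors (1,1,1,1,1).

The boundary map ∂_2: C_2 → C_1 sends each 2-simplex [p,q,r] to [q,r] − [p,r] + [p,q]. For instance
  ∂[0,3,5] = [3,5] − [0,5] + [0,3],
  ∂[0,1,2] = [1,2] − [0,2] + [0,1].
The 12×8 boundary matrix has rank 7 and Smith normal form diag(1,1,1,1,1,1,1).

From H_k ≅ ker(∂_k) / im(∂_{k+1}) we obtain:

  H_0: rank C_0 − rank ∂_1 = 6 − 5 = 1, and the invariant factors of ∂_1 are all 1, so H_0 ≅ Z.
  H_1: rank ker ∂_1 − rank ∂_2 = (12 − 5) − 7 = 0, and the invariant factors of ∂_2 are all 1, so H_1 ≅ 0.
  H_2: rank ker ∂_2 − rank ∂_3 = (8 − 7) − 0 = 1, and there is no ∂_3, so H_2 ≅ Z.

As a check, the Euler characteristic is 6 − 12 + 8 = 2, which agrees with 1 − 0 + 1 = 2.
(K is a triangulation of the 2-sphere S^2.)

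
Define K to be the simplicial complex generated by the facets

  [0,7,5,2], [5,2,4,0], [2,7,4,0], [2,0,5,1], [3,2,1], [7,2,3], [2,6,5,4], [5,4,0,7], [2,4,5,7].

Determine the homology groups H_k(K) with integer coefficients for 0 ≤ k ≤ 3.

H_0 = Z,  H_1 = 0,  H_2 = 0,  H_3 = Z.

We work with the vertex ordering 0 < 1 < 2 < 3 < 4 < 5 < 6 < 7. The simplices of K, each written with vertices in increasing order, are:

  0-simplices (8): [0], [1], [2], [3], [4], [5], [6], [7]
  1-simplices (19): [0,1], [0,2], [0,4], [0,5], [0,7], [1,2], [1,3], [1,5], [2,3], [2,4], [2,5], [2,6], [2,7], [3,7], [4,5], [4,6], [4,7], [5,6], [5,7]
  2-simplices (18): [0,1,2], [0,1,5], [0,2,4], [0,2,5], [0,2,7], [0,4,5], [0,4,7], [0,5,7], [1,2,3], [1,2,5], [2,3,7], [2,4,5], [2,4,6], [2,4,7], [2,5,6], [2,5,7], [4,5,6], [4,5,7]
  3-simplices (7): [0,1,2,5], [0,2,4,5], [0,2,4,7], [0,2,5,7], [0,4,5,7], [2,4,5,6], [2,4,5,7]

so the chain groups are C_0 ≅ Z^8, C_1 ≅ Z^19, C_2 ≅ Z^18, C_3 ≅ Z^7.

The boundary map ∂_1: C_1 → C_0 sends each edge [p,q] (with p < q) to q − p.
As a 8×19 matrix over Z this has rank 7, with invariant factors (1,1,1,1,1,1,1).

The boundary map ∂_2: C_2 → C_1 sends each 2-simplex [p,q,r] to [q,r] − [p,r] + [p,q]. For instance
  ∂[0,2,4] = [2,4] − [0,4] + [0,2],
  ∂[0,4,7] = [4,7] − [0,7] + [0,4].
The 19×18 boundary matrix has rank 12 and Smith normal form diag(1,1,1,1,1,1,1,1,1,1,1,1).

The boundary map ∂_3: C_3 → C_2 sends each 3-simplex σ to the alternating sum Σ_i (−1)^i (σ with its i-th vertex removed). For instance
  ∂[0,2,4,5] = [2,4,5] − [0,4,5] + [0,2,5] − [0,2,4],
  ∂[0,2,4,7] = [2,4,7] − [0,4,7] + [0,2,7] − [0,2,4].
This gives a 18×7 integer matrix of rank 6; reducing to Smith normal form yields diagonal entries (1,1,1,1,1,1).

From H_k ≅ ker(∂_k) / im(∂_{k+1}) we obtain:

  H_0: rank C_0 − rank ∂_1 = 8 − 7 = 1, and the invariant factors of ∂_1 are all 1, so H_0 = Z.
  H_1: rank ker ∂_1 − rank ∂_2 = (19 − 7) − 12 = 0, and the invariant factors of ∂_2 are all 1, so H_1 = 0.
  H_2: rank ker ∂_2 − rank ∂_3 = (18 − 12) − 6 = 0, and the invariant factors of ∂_3 are all 1, so H_2 = 0.
  H_3: rank ker ∂_3 − rank ∂_4 = (7 − 6) − 0 = 1, and there is no ∂_4, so H_3 = Z.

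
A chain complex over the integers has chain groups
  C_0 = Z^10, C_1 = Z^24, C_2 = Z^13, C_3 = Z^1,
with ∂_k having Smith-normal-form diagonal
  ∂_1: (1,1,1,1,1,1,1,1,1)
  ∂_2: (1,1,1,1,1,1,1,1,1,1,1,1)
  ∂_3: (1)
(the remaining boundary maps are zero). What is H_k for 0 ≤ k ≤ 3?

H_0: b_0 = 10 − 0 − 9 = 1; torsion from ∂_1 factors > 1: none. So H_0 ≅ Z.
H_1: b_1 = 24 − 9 − 12 = 3; torsion from ∂_2 factors > 1: none. So H_1 ≅ Z^3.
H_2: b_2 = 13 − 12 − 1 = 0; torsion from ∂_3 factors > 1: none. So H_2 ≅ 0.
H_3: b_3 = 1 − 1 − 0 = 0; torsion from ∂_4 factors > 1: none. So H_3 ≅ 0.

H_0 ≅ Z,  H_1 ≅ Z^3,  H_2 = 0,  H_3 = 0.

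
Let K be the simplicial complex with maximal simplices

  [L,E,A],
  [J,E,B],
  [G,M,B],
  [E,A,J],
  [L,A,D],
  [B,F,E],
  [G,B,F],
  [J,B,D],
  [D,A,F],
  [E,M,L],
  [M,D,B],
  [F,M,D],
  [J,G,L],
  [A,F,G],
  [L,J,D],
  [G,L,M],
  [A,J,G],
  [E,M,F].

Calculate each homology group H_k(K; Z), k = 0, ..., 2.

Take the total order A < B < D < E < F < G < J < L < M on the vertex set. Then K (dimension 2) consists of the simplices:

  0-simplices (9): A, B, D, E, F, G, J, L, M
  1-simplices (27): AD, AE, AF, AG, AJ, AL, BD, BE, BF, BG, BJ, BM, DF, DJ, DL, DM, EF, EJ, EL, EM, FG, FM, GJ, GL, GM, JL, LM
  2-simplices (18): ADF, ADL, AEJ, AEL, AFG, AGJ, BDJ, BDM, BEF, BEJ, BFG, BGM, DFM, DJL, EFM, ELM, GJL, GLM

Hence C_0 ≅ Z^9, C_1 ≅ Z^27, C_2 ≅ Z^18.

The boundary map ∂_1: C_1 → C_0 sends each edge [p,q] (with p < q) to q − p.
As a 9×27 matrix over Z this has rank 8, with invariant factors (1,1,1,1,1,1,1,1).

∂_2: C_2 → C_1 acts by ∂[p,q,r] = [q,r] − [p,r] + [p,q]. For instance
  ∂BDJ = DJ − BJ + BD,
  ∂BGM = GM − BM + BG.
As a 27×18 matrix over Z this has rank 18, with invariant factors (1,1,1,1,1,1,1,1,1,1,1,1,1,1,1,1,1,2).

Reading off H_k = ker ∂_k / im ∂_{k+1}:

  H_0: rank C_0 − rank ∂_1 = 9 − 8 = 1, and the invariant factors of ∂_1 are all 1, so H_0 ≅ Z.
  H_1: rank ker ∂_1 − rank ∂_2 = (27 − 8) − 18 = 1, and ∂_2 has invariant factor 2 > 1, so H_1 ≅ Z ⊕ Z/2.
  H_2: rank ker ∂_2 − rank ∂_3 = (18 − 18) − 0 = 0, and there is no ∂_3, so H_2 ≅ 0.

(K is a triangulation of the Klein bottle.)

H_0 ≅ Z,  H_1 ≅ Z ⊕ Z/2,  H_2 = 0.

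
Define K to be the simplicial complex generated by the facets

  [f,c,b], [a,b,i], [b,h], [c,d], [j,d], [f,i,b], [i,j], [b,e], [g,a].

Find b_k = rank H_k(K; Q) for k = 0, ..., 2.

Fix the vertex order a < b < c < d < e < f < g < h < i < j and write every simplex with vertices in increasing order. Then dim K = 2 and the simplices of K are:

  0-simplices (10): a, b, c, d, e, f, g, h, i, j
  1-simplices (13): ab, ag, ai, bc, be, bf, bh, bi, cd, cf, dj, fi, ij
  2-simplices (3): abi, bcf, bfi

giving chain groups C_0 ≅ Z^10, C_1 ≅ Z^13, C_2 ≅ Z^3.

The boundary map ∂_1: C_1 → C_0 sends each edge [p,q] (with p < q) to q − p. For instance
  ∂bc = c − b.
The resulting 10×13 matrix has rank 9, and its Smith normal form has invariant factors (1,1,1,1,1,1,1,1,1).

∂_2: C_2 → C_1 sends each 2-simplex [p,q,r] to [q,r] − [p,r] + [p,q]. For instance
  ∂abi = bi − ai + ab,
  ∂bcf = cf − bf + bc.
The 13×3 boundary matrix has rank 3 and Smith normal form diag(1,1,1).

Computing H_k = (kernel of ∂_k) / (image of ∂_{k+1}):

  H_0: rank C_0 − rank ∂_1 = 10 − 9 = 1, and the invariant factors of ∂_1 are all 1, so H_0 ≅ Z.
  H_1: rank ker ∂_1 − rank ∂_2 = (13 − 9) − 3 = 1, and the invariant factors of ∂_2 are all 1, so H_1 ≅ Z.
  H_2: rank ker ∂_2 − rank ∂_3 = (3 − 3) − 0 = 0, and there is no ∂_3, so H_2 ≅ 0.

Hence the Betti numbers are b_0 = 1, b_1 = 1, b_2 = 0.

b_0 = 1, b_1 = 1, b_2 = 0.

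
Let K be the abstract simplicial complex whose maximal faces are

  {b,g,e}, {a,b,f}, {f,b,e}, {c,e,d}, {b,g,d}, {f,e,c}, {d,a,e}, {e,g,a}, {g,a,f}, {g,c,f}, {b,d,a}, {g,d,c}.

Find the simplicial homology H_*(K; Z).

Fix the vertex order a < b < c < d < e < f < g and write every simplex with vertices in increasing order. Then dim K = 2 and the simplices of K are:

  0-simplices (7): a, b, c, d, e, f, g
  1-simplices (18): ab, ad, ae, af, ag, bd, be, bf, bg, cd, ce, cf, cg, de, dg, ef, eg, fg
  2-simplices (12): abd, abf, ade, aeg, afg, bdg, bef, beg, cde, cdg, cef, cfg

Hence C_0 ≅ Z^7, C_1 ≅ Z^18, C_2 ≅ Z^12.

The boundary map ∂_1: C_1 → C_0 maps an edge to its endpoints' difference, ∂[p,q] = q − p. For instance
  ∂ab = b − a.
The 7×18 boundary matrix has rank 6 and Smith normal form diag(1,1,1,1,1,1).

The boundary map ∂_2: C_2 → C_1 acts by ∂[p,q,r] = [q,r] − [p,r] + [p,q]. For instance
  ∂bef = ef − bf + be,
  ∂ade = de − ae + ad.
The 18×12 boundary matrix has rank 12 and Smith normal form diag(1,1,1,1,1,1,1,1,1,1,1,2).

Computing H_k = (kernel of ∂_k) / (image of ∂_{k+1}):

  H_0: rank C_0 − rank ∂_1 = 7 − 6 = 1, and the invariant factors of ∂_1 are all 1, so H_0 ≅ Z.
  H_1: rank ker ∂_1 − rank ∂_2 = (18 − 6) − 12 = 0, and ∂_2 has invariant factor 2 > 1, so H_1 ≅ Z/2.
  H_2: rank ker ∂_2 − rank ∂_3 = (12 − 12) − 0 = 0, and there is no ∂_3, so H_2 ≅ 0.

As a check, the Euler characteristic is 7 − 18 + 12 = 1, which agrees with 1 − 0 + 0 = 1.
(K is a triangulation of the real projective plane RP^2.)

H_0 = Z,  H_1 = Z/2,  H_2 = 0.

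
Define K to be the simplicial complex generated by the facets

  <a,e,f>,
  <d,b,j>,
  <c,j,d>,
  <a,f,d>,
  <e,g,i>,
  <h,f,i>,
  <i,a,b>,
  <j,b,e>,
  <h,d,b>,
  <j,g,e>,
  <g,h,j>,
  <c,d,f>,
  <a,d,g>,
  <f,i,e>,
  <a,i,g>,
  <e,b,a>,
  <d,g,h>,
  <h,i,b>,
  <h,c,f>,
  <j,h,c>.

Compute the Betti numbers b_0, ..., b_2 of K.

b_0 = 1, b_1 = 1, b_2 = 0.

Take the total order a < b < c < d < e < f < g < h < i < j on the vertex set. Then K (dimension 2) consists of the simplices:

  0-simplices (10): a, b, c, d, e, f, g, h, i, j
  1-simplices (30): ab, ad, ae, af, ag, ai, bd, be, bh, bi, bj, cd, cf, ch, cj, df, dg, dh, dj, ef, eg, ei, ej, fh, fi, gh, gi, gj, hi, hj
  2-simplices (20): abe, abi, adf, adg, aef, agi, bdh, bdj, bej, bhi, cdf, cdj, cfh, chj, dgh, efi, egi, egj, fhi, ghj

giving chain groups C_0 ≅ Z^10, C_1 ≅ Z^30, C_2 ≅ Z^20.

∂_1: C_1 → C_0 is given by ∂[p,q] = [q] − [p]. For instance
  ∂bh = h − b.
As a 10×30 matrix over Z this has rank 9, with invariant factors (1,1,1,1,1,1,1,1,1).

∂_2: C_2 → C_1 sends each 2-simplex [p,q,r] to [q,r] − [p,r] + [p,q]. For instance
  ∂cdj = dj − cj + cd,
  ∂egj = gj − ej + eg.
The resulting 30×20 matrix has rank 20, and its Smith normal form has invariant factors (1,1,1,1,1,1,1,1,1,1,1,1,1,1,1,1,1,1,1,2).

From H_k ≅ ker(∂_k) / im(∂_{k+1}) we obtain:

  H_0: rank C_0 − rank ∂_1 = 10 − 9 = 1, and the invariant factors of ∂_1 are all 1, so H_0 = Z.
  H_1: rank ker ∂_1 − rank ∂_2 = (30 − 9) − 20 = 1, and ∂_2 has invariant factor 2 > 1, so H_1 = Z ⊕ Z/2Z.
  H_2: rank ker ∂_2 − rank ∂_3 = (20 − 20) − 0 = 0, and there is no ∂_3, so H_2 = 0.

Hence the Betti numbers are b_0 = 1, b_1 = 1, b_2 = 0.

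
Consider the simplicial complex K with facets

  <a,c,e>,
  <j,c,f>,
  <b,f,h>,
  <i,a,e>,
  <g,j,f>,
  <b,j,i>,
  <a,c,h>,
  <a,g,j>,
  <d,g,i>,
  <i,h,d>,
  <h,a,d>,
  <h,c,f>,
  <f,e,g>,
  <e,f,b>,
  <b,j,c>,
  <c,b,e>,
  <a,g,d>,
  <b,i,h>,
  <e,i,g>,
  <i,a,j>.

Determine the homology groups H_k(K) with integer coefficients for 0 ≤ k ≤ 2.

H_0 ≅ Z,  H_1 ≅ Z ⊕ Z/2,  H_2 = 0.

Fix the vertex order a < b < c < d < e < f < g < h < i < j and write every simplex with vertices in increasing order. Then dim K = 2 and the simplices of K are:

  0-simplices (10): a, b, c, d, e, f, g, h, i, j
  1-simplices (30): ac, ad, ae, ag, ah, ai, aj, bc, be, bf, bh, bi, bj, ce, cf, ch, cj, dg, dh, di, ef, eg, ei, fg, fh, fj, gi, gj, hi, ij
  2-simplices (20): ace, ach, adg, adh, aei, agj, aij, bce, bcj, bef, bfh, bhi, bij, cfh, cfj, dgi, dhi, efg, egi, fgj

Hence C_0 ≅ Z^10, C_1 ≅ Z^30, C_2 ≅ Z^20.

Boundary ∂_1: C_1 → C_0 maps an edge to its endpoints' difference, ∂[p,q] = q − p. For instance
  ∂fh = h − f.
The 10×30 boundary matrix has rank 9 and Smith normal form diag(1,1,1,1,1,1,1,1,1).

∂_2: C_2 → C_1 maps a triangle to the signed sum of its edges. For instance
  ∂cfj = fj − cj + cf,
  ∂adh = dh − ah + ad.
The 30×20 boundary matrix has rank 20 and Smith normal form diag(1,1,1,1,1,1,1,1,1,1,1,1,1,1,1,1,1,1,1,2).

From H_k ≅ ker(∂_k) / im(∂_{k+1}) we obtain:

  H_0: rank C_0 − rank ∂_1 = 10 − 9 = 1, and the invariant factors of ∂_1 are all 1, so H_0 = Z.
  H_1: rank ker ∂_1 − rank ∂_2 = (30 − 9) − 20 = 1, and ∂_2 has invariant factor 2 > 1, so H_1 = Z ⊕ Z/2.
  H_2: rank ker ∂_2 − rank ∂_3 = (20 − 20) − 0 = 0, and there is no ∂_3, so H_2 = 0.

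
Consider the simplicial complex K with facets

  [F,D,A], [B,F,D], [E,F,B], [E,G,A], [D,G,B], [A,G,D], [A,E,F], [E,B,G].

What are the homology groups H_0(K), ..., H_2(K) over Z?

Fix the vertex order A < B < D < E < F < G and write every simplex with vertices in increasing order. Then dim K = 2 and the simplices of K are:

  0-simplices (6): A, B, D, E, F, G
  1-simplices (12): AD, AE, AF, AG, BD, BE, BF, BG, DF, DG, EF, EG
  2-simplices (8): ADF, ADG, AEF, AEG, BDF, BDG, BEF, BEG

Hence C_0 ≅ Z^6, C_1 ≅ Z^12, C_2 ≅ Z^8.

The boundary map ∂_1: C_1 → C_0 is given by ∂[p,q] = [q] − [p].
The resulting 6×12 matrix has rank 5, and its Smith normal form has invariant factors (1,1,1,1,1).

∂_2: C_2 → C_1 maps a triangle to the signed sum of its edges. For instance
  ∂BEF = EF − BF + BE,
  ∂AEG = EG − AG + AE.
This gives a 12×8 integer matrix of rank 7; reducing to Smith normal form yields diagonal entries (1,1,1,1,1,1,1).

Computing H_k = (kernel of ∂_k) / (image of ∂_{k+1}):

  H_0: rank C_0 − rank ∂_1 = 6 − 5 = 1, and the invariant factors of ∂_1 are all 1, so H_0 ≅ Z.
  H_1: rank ker ∂_1 − rank ∂_2 = (12 − 5) − 7 = 0, and the invariant factors of ∂_2 are all 1, so H_1 ≅ 0.
  H_2: rank ker ∂_2 − rank ∂_3 = (8 − 7) − 0 = 1, and there is no ∂_3, so H_2 ≅ Z.

As a check, the Euler characteristic is 6 − 12 + 8 = 2, which agrees with 1 − 0 + 1 = 2.

H_0 = Z,  H_1 = 0,  H_2 = Z.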